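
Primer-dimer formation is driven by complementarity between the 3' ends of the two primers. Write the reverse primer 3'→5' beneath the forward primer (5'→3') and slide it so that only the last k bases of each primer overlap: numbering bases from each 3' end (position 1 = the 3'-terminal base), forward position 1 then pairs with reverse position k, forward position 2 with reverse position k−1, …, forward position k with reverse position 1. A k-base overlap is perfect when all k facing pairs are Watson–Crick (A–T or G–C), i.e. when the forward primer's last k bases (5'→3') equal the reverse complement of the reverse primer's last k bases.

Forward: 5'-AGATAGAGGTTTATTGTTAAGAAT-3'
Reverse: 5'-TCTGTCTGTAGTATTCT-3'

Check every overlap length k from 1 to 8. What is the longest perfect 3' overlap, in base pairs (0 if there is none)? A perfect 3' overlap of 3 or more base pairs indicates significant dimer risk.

Last 8 bases (5'→3') — forward …TTAAGAAT, reverse …AGTATTCT.
Reverse complement of the reverse primer's last 8 bases: AGAATACT; its first k bases are the reverse complement of the reverse primer's last k bases, so a perfect k-base overlap needs the forward primer's last k bases to equal them.
Comparing (forward last k vs required): k=1: T vs A ✗; k=2: AT vs AG ✗; k=3: AAT vs AGA ✗; k=4: GAAT vs AGAA ✗; k=5: AGAAT vs AGAAT ✓; k=6: AAGAAT vs AGAATA ✗; k=7: TAAGAAT vs AGAATAC ✗; k=8: TTAAGAAT vs AGAATACT ✗.
Only k = 5 is perfect, so the longest perfect 3' overlap is 5.

Longest perfect overlap: 5 complementary base pairs; significant dimer risk (threshold 3).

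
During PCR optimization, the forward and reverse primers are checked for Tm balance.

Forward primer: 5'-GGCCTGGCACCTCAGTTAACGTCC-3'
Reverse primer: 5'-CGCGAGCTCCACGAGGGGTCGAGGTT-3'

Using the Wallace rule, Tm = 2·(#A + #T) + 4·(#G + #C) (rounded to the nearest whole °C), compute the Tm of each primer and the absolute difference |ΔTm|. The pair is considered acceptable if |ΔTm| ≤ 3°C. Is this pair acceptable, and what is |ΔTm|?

|ΔTm| = 10°C; the pair is not acceptable.

Forward: A=4 T=5 G=6 C=9 → Tm = 2·9 + 4·15 = 78°C.
Reverse: A=4 T=4 G=11 C=7 → Tm = 2·8 + 4·18 = 88°C.
|ΔTm| = |78 − 88| = 10°C, > 3°C.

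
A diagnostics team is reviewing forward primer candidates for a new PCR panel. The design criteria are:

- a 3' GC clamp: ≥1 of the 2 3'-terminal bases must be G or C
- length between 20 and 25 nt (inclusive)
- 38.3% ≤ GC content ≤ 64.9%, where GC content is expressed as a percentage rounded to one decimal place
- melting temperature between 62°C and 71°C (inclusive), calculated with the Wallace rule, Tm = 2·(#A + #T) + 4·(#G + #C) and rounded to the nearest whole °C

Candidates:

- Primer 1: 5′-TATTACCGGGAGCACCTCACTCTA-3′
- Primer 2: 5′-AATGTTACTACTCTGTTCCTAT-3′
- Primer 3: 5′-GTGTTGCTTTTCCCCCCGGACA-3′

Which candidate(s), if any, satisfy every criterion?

Primer 1 (24 nt, A=6 T=6 G=4 C=8): 3' end TA has 0 G/C, need ≥1 ✗; length 24 ✓; GC 12/24 = 50.0% ✓; Tm = 2·12 + 4·12 = 72°C, outside 62–71°C ✗ — fails.
Primer 2 (22 nt, A=5 T=10 G=2 C=5): 3' end AT has 0 G/C, need ≥1 ✗; length 22 ✓; GC 7/22 = 31.8%, outside 38.3–64.9% ✗; Tm = 2·15 + 4·7 = 58°C, outside 62–71°C ✗ — fails.
Primer 3 (22 nt, A=2 T=7 G=5 C=8): 3' end CA has 1 G/C ✓; length 22 ✓; GC 13/22 = 59.1% ✓; Tm = 2·9 + 4·13 = 70°C ✓ — passes.

Primer 3 only.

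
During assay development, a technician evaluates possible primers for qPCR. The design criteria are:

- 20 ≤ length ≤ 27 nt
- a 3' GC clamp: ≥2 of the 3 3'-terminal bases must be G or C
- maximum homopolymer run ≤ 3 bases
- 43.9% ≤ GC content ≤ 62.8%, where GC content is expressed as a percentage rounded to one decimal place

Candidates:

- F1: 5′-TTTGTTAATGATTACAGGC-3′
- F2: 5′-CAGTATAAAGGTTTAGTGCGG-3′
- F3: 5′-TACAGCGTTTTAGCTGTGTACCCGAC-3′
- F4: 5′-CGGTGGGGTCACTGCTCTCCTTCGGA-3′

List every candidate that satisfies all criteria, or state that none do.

F1 (19 nt, A=5 T=8 G=4 C=2): length 19, outside 20–27 ✗; 3' end GGC has 3 G/C ✓; longest run = 3 ✓; GC 6/19 = 31.6%, outside 43.9–62.8% ✗ — fails.
F2 (21 nt, A=6 T=6 G=7 C=2): length 21 ✓; 3' end CGG has 3 G/C ✓; longest run = 3 ✓; GC 9/21 = 42.9%, outside 43.9–62.8% ✗ — fails.
F3 (26 nt, A=5 T=8 G=6 C=7): length 26 ✓; 3' end GAC has 2 G/C ✓; longest run = 4, exceeds 3 ✗; GC 13/26 = 50.0% ✓ — fails.
F4 (26 nt, A=2 T=7 G=9 C=8): length 26 ✓; 3' end GGA has 2 G/C ✓; longest run = 4, exceeds 3 ✗; GC 17/26 = 65.4%, outside 43.9–62.8% ✗ — fails.

None of the candidates satisfy all criteria.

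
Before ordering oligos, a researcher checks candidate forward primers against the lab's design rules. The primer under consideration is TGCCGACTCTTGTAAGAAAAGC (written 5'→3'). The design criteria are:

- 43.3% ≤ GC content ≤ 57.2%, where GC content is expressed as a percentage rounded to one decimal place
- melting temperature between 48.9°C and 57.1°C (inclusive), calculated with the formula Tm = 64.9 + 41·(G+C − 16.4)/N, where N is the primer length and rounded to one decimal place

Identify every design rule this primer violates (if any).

Meets all criteria.

Base counts: A=7, T=5, G=5, C=5 (length 22).
GC content: GC 10/22 = 45.5% ✓
Tm: Tm = 64.9 + 41·(10 − 16.4)/22 = 53.0°C ✓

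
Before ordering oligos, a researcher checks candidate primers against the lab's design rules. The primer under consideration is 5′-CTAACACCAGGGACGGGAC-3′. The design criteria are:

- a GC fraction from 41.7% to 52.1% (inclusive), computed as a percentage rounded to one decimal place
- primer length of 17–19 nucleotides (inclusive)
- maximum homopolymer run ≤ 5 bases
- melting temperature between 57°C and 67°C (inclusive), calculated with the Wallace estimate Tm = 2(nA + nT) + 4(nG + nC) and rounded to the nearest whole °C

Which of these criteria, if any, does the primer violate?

Fails: GC content.

Base counts: A=6, T=1, G=6, C=6 (length 19).
GC content: GC 12/19 = 63.2%, outside 41.7–52.1% ✗
length: length 19 ✓
homopolymer run: longest run = 3 ✓
Tm: Tm = 2·7 + 4·12 = 62°C ✓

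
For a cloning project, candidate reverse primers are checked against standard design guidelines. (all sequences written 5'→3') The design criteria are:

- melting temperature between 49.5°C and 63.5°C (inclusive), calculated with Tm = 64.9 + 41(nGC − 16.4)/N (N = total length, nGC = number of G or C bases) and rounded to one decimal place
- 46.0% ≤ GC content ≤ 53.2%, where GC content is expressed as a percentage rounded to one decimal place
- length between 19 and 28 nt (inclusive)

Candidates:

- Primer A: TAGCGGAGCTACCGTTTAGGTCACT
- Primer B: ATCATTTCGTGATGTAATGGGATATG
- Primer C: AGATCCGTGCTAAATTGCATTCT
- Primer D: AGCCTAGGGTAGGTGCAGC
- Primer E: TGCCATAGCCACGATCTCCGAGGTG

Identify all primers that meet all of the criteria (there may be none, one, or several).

Primer A (25 nt, A=5 T=7 G=7 C=6): Tm = 64.9 + 41·(13 − 16.4)/25 = 59.3°C ✓; GC 13/25 = 52.0% ✓; length 25 ✓ — passes.
Primer B (26 nt, A=7 T=10 G=7 C=2): Tm = 64.9 + 41·(9 − 16.4)/26 = 53.2°C ✓; GC 9/26 = 34.6%, outside 46.0–53.2% ✗; length 26 ✓ — fails.
Primer C (23 nt, A=6 T=8 G=4 C=5): Tm = 64.9 + 41·(9 − 16.4)/23 = 51.7°C ✓; GC 9/23 = 39.1%, outside 46.0–53.2% ✗; length 23 ✓ — fails.
Primer D (19 nt, A=4 T=3 G=8 C=4): Tm = 64.9 + 41·(12 − 16.4)/19 = 55.4°C ✓; GC 12/19 = 63.2%, outside 46.0–53.2% ✗; length 19 ✓ — fails.
Primer E (25 nt, A=5 T=5 G=7 C=8): Tm = 64.9 + 41·(15 − 16.4)/25 = 62.6°C ✓; GC 15/25 = 60.0%, outside 46.0–53.2% ✗; length 25 ✓ — fails.

Primer A only.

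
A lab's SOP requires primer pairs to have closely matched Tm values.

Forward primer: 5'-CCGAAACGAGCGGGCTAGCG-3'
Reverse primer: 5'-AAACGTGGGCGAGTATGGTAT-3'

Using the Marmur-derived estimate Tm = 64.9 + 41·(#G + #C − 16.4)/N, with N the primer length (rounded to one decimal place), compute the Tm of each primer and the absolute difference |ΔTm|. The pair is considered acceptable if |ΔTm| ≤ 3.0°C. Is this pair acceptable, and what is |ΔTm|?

Forward: G+C = 14, N = 20 → Tm = 64.9 + 41·(14 − 16.4)/20 = 60.0°C.
Reverse: G+C = 10, N = 21 → Tm = 64.9 + 41·(10 − 16.4)/21 = 52.4°C.
|ΔTm| = |60.0 − 52.4| = 7.6°C, > 3.0°C.

|ΔTm| = 7.6°C; the pair is not acceptable.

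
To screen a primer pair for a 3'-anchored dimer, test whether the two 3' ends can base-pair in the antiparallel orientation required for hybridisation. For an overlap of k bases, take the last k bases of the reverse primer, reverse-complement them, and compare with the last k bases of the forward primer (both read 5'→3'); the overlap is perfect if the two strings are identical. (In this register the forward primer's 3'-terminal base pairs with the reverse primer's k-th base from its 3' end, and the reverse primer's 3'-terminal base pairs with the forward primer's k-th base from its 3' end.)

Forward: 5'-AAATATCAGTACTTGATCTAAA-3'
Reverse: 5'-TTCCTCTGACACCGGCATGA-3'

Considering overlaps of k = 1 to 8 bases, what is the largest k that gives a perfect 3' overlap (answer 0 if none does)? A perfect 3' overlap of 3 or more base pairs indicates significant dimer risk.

Last 8 bases (5'→3') — forward …GATCTAAA, reverse …CGGCATGA.
Reverse complement of the reverse primer's last 8 bases: TCATGCCG; its first k bases are the reverse complement of the reverse primer's last k bases, so a perfect k-base overlap needs the forward primer's last k bases to equal them.
Comparing (forward last k vs required): k=1: A vs T ✗; k=2: AA vs TC ✗; k=3: AAA vs TCA ✗; k=4: TAAA vs TCAT ✗; k=5: CTAAA vs TCATG ✗; k=6: TCTAAA vs TCATGC ✗; k=7: ATCTAAA vs TCATGCC ✗; k=8: GATCTAAA vs TCATGCCG ✗.
No overlap length from 1 to 8 is perfect, so the longest perfect 3' overlap is 0.

Longest perfect overlap: 0 complementary base pairs; below the dimer-risk threshold (threshold 3).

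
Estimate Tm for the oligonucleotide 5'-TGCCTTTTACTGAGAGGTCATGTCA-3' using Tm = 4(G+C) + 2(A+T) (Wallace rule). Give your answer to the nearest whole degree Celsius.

72°C

Base counts: A=5, T=9, G=6, C=5 (length 25).
Tm = 2·(5+9) + 4·(6+5) = 2·14 + 4·11 = 28 + 44 = 72°C.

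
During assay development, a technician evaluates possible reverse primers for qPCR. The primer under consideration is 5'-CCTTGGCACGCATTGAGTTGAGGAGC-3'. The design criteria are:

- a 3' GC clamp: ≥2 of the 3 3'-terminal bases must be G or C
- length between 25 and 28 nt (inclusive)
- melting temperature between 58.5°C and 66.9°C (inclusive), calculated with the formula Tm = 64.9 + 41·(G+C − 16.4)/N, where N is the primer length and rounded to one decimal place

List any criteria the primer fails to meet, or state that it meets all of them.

Meets all criteria.

Base counts: A=5, T=6, G=9, C=6 (length 26).
GC clamp: 3' end AGC has 2 G/C ✓
length: length 26 ✓
Tm: Tm = 64.9 + 41·(15 − 16.4)/26 = 62.7°C ✓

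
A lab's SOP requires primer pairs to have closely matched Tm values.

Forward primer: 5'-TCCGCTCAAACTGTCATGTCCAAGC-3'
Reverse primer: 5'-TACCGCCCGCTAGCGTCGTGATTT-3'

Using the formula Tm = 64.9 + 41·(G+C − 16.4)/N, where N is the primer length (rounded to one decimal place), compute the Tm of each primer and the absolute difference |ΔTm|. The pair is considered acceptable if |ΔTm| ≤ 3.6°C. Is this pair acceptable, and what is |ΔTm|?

|ΔTm| = 1.5°C; the pair is acceptable.

Forward: G+C = 13, N = 25 → Tm = 64.9 + 41·(13 − 16.4)/25 = 59.3°C.
Reverse: G+C = 14, N = 24 → Tm = 64.9 + 41·(14 − 16.4)/24 = 60.8°C.
|ΔTm| = |59.3 − 60.8| = 1.5°C, ≤ 3.6°C.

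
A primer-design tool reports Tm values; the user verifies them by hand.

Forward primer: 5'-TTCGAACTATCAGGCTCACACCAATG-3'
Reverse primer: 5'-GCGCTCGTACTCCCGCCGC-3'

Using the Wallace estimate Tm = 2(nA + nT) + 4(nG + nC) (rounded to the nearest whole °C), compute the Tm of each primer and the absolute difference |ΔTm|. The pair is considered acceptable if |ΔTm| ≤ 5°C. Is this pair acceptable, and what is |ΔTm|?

|ΔTm| = 8°C; the pair is not acceptable.

Forward: A=8 T=6 G=4 C=8 → Tm = 2·14 + 4·12 = 76°C.
Reverse: A=1 T=3 G=5 C=10 → Tm = 2·4 + 4·15 = 68°C.
|ΔTm| = |76 − 68| = 8°C, > 5°C.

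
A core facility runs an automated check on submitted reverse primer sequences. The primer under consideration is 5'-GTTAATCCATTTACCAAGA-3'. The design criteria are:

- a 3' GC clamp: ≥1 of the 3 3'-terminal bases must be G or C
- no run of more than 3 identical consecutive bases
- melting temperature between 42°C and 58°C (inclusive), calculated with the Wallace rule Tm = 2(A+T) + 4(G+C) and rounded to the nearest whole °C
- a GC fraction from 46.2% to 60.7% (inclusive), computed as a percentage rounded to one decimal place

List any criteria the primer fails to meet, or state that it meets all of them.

Base counts: A=7, T=6, G=2, C=4 (length 19).
GC clamp: 3' end AGA has 1 G/C ✓
homopolymer run: longest run = 3 ✓
Tm: Tm = 2·13 + 4·6 = 50°C ✓
GC content: GC 6/19 = 31.6%, outside 46.2–60.7% ✗

Fails: GC content.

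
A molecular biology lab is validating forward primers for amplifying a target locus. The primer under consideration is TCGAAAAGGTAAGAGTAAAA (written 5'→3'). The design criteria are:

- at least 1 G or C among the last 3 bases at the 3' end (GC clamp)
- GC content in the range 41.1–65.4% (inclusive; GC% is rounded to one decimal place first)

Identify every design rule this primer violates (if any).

Base counts: A=11, T=3, G=5, C=1 (length 20).
GC clamp: 3' end AAA has 0 G/C, need ≥1 ✗
GC content: GC 6/20 = 30.0%, outside 41.1–65.4% ✗

Fails: GC clamp, GC content.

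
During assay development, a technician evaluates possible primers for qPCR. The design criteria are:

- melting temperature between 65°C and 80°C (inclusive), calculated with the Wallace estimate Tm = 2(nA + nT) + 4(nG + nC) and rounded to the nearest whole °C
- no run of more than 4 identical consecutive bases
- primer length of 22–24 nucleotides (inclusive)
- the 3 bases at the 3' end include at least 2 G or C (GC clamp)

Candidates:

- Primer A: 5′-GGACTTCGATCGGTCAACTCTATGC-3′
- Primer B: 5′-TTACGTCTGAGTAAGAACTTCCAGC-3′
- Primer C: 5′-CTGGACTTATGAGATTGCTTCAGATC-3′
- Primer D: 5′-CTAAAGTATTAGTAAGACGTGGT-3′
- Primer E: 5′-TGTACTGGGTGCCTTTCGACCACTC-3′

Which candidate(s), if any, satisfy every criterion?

Primer A (25 nt, A=5 T=7 G=6 C=7): Tm = 2·12 + 4·13 = 76°C ✓; longest run = 2 ✓; length 25, outside 22–24 ✗; 3' end TGC has 2 G/C ✓ — fails.
Primer B (25 nt, A=7 T=7 G=5 C=6): Tm = 2·14 + 4·11 = 72°C ✓; longest run = 2 ✓; length 25, outside 22–24 ✗; 3' end AGC has 2 G/C ✓ — fails.
Primer C (26 nt, A=6 T=9 G=6 C=5): Tm = 2·15 + 4·11 = 74°C ✓; longest run = 2 ✓; length 26, outside 22–24 ✗; 3' end ATC has 1 G/C, need ≥2 ✗ — fails.
Primer D (23 nt, A=8 T=7 G=6 C=2): Tm = 2·15 + 4·8 = 62°C, outside 65–80°C ✗; longest run = 3 ✓; length 23 ✓; 3' end GGT has 2 G/C ✓ — fails.
Primer E (25 nt, A=3 T=8 G=6 C=8): Tm = 2·11 + 4·14 = 78°C ✓; longest run = 3 ✓; length 25, outside 22–24 ✗; 3' end CTC has 2 G/C ✓ — fails.

None of the candidates satisfy all criteria.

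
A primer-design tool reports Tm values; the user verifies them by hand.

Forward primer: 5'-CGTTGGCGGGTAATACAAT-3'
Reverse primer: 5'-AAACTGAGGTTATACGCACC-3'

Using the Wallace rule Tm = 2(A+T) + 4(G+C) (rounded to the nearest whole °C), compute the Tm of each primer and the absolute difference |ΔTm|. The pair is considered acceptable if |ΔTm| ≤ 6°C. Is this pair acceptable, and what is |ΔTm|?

Forward: A=5 T=5 G=6 C=3 → Tm = 2·10 + 4·9 = 56°C.
Reverse: A=7 T=4 G=4 C=5 → Tm = 2·11 + 4·9 = 58°C.
|ΔTm| = |56 − 58| = 2°C, ≤ 6°C.

|ΔTm| = 2°C; the pair is acceptable.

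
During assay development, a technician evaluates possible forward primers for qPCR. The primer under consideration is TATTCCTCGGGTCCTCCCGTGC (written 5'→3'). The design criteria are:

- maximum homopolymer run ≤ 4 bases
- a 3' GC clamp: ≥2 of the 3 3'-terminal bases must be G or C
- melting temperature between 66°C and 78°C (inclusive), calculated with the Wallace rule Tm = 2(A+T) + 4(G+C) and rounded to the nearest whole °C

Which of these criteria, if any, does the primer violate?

Base counts: A=1, T=7, G=5, C=9 (length 22).
homopolymer run: longest run = 3 ✓
GC clamp: 3' end TGC has 2 G/C ✓
Tm: Tm = 2·8 + 4·14 = 72°C ✓

Meets all criteria.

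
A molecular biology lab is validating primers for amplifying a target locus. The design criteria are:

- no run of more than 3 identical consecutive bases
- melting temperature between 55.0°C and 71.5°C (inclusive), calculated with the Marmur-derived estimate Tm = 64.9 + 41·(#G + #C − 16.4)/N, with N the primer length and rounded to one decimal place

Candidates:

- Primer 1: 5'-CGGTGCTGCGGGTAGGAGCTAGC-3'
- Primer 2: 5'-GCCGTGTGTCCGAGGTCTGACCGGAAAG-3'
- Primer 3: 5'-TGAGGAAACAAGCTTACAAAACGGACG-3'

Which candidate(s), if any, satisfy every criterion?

Primer 1 and Primer 2.

Primer 1 (23 nt, A=3 T=4 G=11 C=5): longest run = 3 ✓; Tm = 64.9 + 41·(16 − 16.4)/23 = 64.2°C ✓ — passes.
Primer 2 (28 nt, A=5 T=5 G=11 C=7): longest run = 3 ✓; Tm = 64.9 + 41·(18 − 16.4)/28 = 67.2°C ✓ — passes.
Primer 3 (27 nt, A=12 T=3 G=7 C=5): longest run = 4, exceeds 3 ✗; Tm = 64.9 + 41·(12 − 16.4)/27 = 58.2°C ✓ — fails.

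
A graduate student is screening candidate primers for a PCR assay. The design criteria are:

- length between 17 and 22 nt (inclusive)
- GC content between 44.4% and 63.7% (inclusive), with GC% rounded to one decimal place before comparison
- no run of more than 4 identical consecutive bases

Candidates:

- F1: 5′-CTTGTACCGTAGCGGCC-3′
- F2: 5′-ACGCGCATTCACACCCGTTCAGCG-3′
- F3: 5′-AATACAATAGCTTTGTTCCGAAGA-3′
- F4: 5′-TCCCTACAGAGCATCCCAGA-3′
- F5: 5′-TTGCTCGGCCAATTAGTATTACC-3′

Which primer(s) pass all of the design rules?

F4 only.

F1 (17 nt, A=2 T=4 G=5 C=6): length 17 ✓; GC 11/17 = 64.7%, outside 44.4–63.7% ✗; longest run = 2 ✓ — fails.
F2 (24 nt, A=5 T=4 G=5 C=10): length 24, outside 17–22 ✗; GC 15/24 = 62.5% ✓; longest run = 3 ✓ — fails.
F3 (24 nt, A=9 T=7 G=4 C=4): length 24, outside 17–22 ✗; GC 8/24 = 33.3%, outside 44.4–63.7% ✗; longest run = 3 ✓ — fails.
F4 (20 nt, A=6 T=3 G=3 C=8): length 20 ✓; GC 11/20 = 55.0% ✓; longest run = 3 ✓ — passes.
F5 (23 nt, A=5 T=8 G=4 C=6): length 23, outside 17–22 ✗; GC 10/23 = 43.5%, outside 44.4–63.7% ✗; longest run = 2 ✓ — fails.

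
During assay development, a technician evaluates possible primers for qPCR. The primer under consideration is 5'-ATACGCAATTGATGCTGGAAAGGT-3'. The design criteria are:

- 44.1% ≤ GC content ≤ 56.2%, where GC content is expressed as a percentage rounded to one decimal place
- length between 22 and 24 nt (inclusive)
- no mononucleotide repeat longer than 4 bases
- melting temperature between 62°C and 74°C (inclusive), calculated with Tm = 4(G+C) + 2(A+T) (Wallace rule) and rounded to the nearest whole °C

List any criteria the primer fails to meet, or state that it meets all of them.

Fails: GC content.

Base counts: A=8, T=6, G=7, C=3 (length 24).
GC content: GC 10/24 = 41.7%, outside 44.1–56.2% ✗
length: length 24 ✓
homopolymer run: longest run = 3 ✓
Tm: Tm = 2·14 + 4·10 = 68°C ✓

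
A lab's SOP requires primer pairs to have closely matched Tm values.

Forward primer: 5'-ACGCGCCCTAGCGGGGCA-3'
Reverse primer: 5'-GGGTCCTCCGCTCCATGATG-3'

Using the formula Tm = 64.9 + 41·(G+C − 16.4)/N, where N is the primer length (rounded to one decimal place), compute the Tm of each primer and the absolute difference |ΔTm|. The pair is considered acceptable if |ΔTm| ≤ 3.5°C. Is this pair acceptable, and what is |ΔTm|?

Forward: G+C = 14, N = 18 → Tm = 64.9 + 41·(14 − 16.4)/18 = 59.4°C.
Reverse: G+C = 13, N = 20 → Tm = 64.9 + 41·(13 − 16.4)/20 = 57.9°C.
|ΔTm| = |59.4 − 57.9| = 1.5°C, ≤ 3.5°C.

|ΔTm| = 1.5°C; the pair is acceptable.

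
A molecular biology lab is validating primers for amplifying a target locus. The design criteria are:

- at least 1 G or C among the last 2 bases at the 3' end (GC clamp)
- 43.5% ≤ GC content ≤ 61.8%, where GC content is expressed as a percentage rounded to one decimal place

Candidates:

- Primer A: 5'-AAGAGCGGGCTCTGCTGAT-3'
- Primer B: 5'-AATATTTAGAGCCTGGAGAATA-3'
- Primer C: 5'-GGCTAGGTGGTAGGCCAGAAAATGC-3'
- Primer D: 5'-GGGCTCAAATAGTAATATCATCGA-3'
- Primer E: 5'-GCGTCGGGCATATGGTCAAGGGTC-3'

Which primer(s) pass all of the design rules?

Primer C only.

Primer A (19 nt, A=4 T=4 G=7 C=4): 3' end AT has 0 G/C, need ≥1 ✗; GC 11/19 = 57.9% ✓ — fails.
Primer B (22 nt, A=9 T=6 G=5 C=2): 3' end TA has 0 G/C, need ≥1 ✗; GC 7/22 = 31.8%, outside 43.5–61.8% ✗ — fails.
Primer C (25 nt, A=7 T=4 G=10 C=4): 3' end GC has 2 G/C ✓; GC 14/25 = 56.0% ✓ — passes.
Primer D (24 nt, A=9 T=6 G=5 C=4): 3' end GA has 1 G/C ✓; GC 9/24 = 37.5%, outside 43.5–61.8% ✗ — fails.
Primer E (24 nt, A=4 T=5 G=10 C=5): 3' end TC has 1 G/C ✓; GC 15/24 = 62.5%, outside 43.5–61.8% ✗ — fails.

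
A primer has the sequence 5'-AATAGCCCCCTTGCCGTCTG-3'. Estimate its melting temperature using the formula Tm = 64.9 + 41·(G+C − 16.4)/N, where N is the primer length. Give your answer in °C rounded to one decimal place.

Base counts: A=3, T=5, G=4, C=8; G+C = 12, N = 20.
Tm = 64.9 + 41·(12 − 16.4)/20 = 64.9 + -180.40/20 = 55.9°C.

55.9°C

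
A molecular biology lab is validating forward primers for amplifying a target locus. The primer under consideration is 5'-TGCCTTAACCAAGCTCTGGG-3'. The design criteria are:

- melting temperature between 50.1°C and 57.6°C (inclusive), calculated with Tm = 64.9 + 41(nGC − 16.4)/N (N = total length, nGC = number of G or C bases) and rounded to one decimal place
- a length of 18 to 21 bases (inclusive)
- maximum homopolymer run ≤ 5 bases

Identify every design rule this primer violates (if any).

Base counts: A=4, T=5, G=5, C=6 (length 20).
Tm: Tm = 64.9 + 41·(11 − 16.4)/20 = 53.8°C ✓
length: length 20 ✓
homopolymer run: longest run = 3 ✓

Meets all criteria.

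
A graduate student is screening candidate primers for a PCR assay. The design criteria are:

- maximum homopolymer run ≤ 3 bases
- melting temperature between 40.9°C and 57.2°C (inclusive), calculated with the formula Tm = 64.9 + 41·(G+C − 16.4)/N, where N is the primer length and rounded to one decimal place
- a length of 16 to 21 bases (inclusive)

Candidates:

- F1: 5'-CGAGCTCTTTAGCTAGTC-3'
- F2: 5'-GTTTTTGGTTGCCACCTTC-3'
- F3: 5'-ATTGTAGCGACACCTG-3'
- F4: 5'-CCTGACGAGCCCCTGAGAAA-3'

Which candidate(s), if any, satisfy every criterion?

F1 and F3.

F1 (18 nt, A=3 T=6 G=4 C=5): longest run = 3 ✓; Tm = 64.9 + 41·(9 − 16.4)/18 = 48.0°C ✓; length 18 ✓ — passes.
F2 (19 nt, A=1 T=9 G=4 C=5): longest run = 5, exceeds 3 ✗; Tm = 64.9 + 41·(9 − 16.4)/19 = 48.9°C ✓; length 19 ✓ — fails.
F3 (16 nt, A=4 T=4 G=4 C=4): longest run = 2 ✓; Tm = 64.9 + 41·(8 − 16.4)/16 = 43.4°C ✓; length 16 ✓ — passes.
F4 (20 nt, A=6 T=2 G=5 C=7): longest run = 4, exceeds 3 ✗; Tm = 64.9 + 41·(12 − 16.4)/20 = 55.9°C ✓; length 20 ✓ — fails.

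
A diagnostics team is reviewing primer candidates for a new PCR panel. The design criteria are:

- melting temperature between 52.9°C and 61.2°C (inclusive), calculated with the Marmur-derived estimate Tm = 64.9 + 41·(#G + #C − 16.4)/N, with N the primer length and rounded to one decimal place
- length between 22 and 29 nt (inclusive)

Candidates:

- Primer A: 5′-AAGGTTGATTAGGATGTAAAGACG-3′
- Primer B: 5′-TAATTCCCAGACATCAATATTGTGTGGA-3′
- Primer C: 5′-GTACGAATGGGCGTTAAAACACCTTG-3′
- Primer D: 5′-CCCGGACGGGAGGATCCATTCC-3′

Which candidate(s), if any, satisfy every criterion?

Primer B and Primer C.

Primer A (24 nt, A=9 T=6 G=8 C=1): Tm = 64.9 + 41·(9 − 16.4)/24 = 52.3°C, outside 52.9–61.2°C ✗; length 24 ✓ — fails.
Primer B (28 nt, A=9 T=9 G=5 C=5): Tm = 64.9 + 41·(10 − 16.4)/28 = 55.5°C ✓; length 28 ✓ — passes.
Primer C (26 nt, A=8 T=6 G=7 C=5): Tm = 64.9 + 41·(12 − 16.4)/26 = 58.0°C ✓; length 26 ✓ — passes.
Primer D (22 nt, A=4 T=3 G=7 C=8): Tm = 64.9 + 41·(15 − 16.4)/22 = 62.3°C, outside 52.9–61.2°C ✗; length 22 ✓ — fails.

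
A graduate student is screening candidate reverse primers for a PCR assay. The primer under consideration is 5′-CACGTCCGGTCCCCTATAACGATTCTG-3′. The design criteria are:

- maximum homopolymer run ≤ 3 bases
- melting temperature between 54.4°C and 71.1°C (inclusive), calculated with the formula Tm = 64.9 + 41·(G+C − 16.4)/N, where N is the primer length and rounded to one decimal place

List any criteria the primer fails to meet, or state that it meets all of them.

Base counts: A=5, T=7, G=5, C=10 (length 27).
homopolymer run: longest run = 4, exceeds 3 ✗
Tm: Tm = 64.9 + 41·(15 − 16.4)/27 = 62.8°C ✓

Fails: homopolymer run.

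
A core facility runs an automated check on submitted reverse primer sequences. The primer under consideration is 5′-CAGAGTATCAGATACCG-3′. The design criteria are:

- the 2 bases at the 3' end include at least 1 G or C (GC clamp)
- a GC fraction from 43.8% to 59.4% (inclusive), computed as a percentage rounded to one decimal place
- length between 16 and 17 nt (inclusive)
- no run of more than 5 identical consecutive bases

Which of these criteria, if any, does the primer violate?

Meets all criteria.

Base counts: A=6, T=3, G=4, C=4 (length 17).
GC clamp: 3' end CG has 2 G/C ✓
GC content: GC 8/17 = 47.1% ✓
length: length 17 ✓
homopolymer run: longest run = 2 ✓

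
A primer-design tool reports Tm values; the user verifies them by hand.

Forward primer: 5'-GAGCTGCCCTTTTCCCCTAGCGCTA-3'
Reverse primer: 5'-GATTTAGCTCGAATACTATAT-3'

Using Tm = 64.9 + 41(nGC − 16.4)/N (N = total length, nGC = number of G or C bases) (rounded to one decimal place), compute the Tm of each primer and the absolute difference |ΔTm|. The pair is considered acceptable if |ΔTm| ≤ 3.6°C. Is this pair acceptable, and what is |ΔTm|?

|ΔTm| = 18.0°C; the pair is not acceptable.

Forward: G+C = 15, N = 25 → Tm = 64.9 + 41·(15 − 16.4)/25 = 62.6°C.
Reverse: G+C = 6, N = 21 → Tm = 64.9 + 41·(6 − 16.4)/21 = 44.6°C.
|ΔTm| = |62.6 − 44.6| = 18.0°C, > 3.6°C.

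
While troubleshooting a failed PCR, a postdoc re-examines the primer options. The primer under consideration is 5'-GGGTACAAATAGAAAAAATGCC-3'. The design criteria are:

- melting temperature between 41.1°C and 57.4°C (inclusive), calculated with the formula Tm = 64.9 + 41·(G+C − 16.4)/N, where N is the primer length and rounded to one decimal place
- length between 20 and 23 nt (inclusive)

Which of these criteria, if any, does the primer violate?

Meets all criteria.

Base counts: A=11, T=3, G=5, C=3 (length 22).
Tm: Tm = 64.9 + 41·(8 − 16.4)/22 = 49.2°C ✓
length: length 22 ✓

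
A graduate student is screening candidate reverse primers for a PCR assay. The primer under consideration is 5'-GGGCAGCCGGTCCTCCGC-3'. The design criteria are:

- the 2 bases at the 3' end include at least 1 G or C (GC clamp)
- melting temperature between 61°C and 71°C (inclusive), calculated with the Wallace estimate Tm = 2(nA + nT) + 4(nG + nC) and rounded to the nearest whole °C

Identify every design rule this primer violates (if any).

Base counts: A=1, T=2, G=7, C=8 (length 18).
GC clamp: 3' end GC has 2 G/C ✓
Tm: Tm = 2·3 + 4·15 = 66°C ✓

Meets all criteria.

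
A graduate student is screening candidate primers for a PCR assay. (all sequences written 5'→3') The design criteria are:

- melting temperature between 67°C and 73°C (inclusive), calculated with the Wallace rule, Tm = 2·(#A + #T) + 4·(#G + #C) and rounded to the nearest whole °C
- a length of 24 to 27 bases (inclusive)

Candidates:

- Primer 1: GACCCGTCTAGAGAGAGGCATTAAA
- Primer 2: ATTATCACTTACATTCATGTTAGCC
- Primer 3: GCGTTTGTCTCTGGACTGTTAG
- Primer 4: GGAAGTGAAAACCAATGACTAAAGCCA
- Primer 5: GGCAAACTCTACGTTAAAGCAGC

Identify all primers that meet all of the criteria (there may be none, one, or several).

Primer 1 (25 nt, A=9 T=4 G=7 C=5): Tm = 2·13 + 4·12 = 74°C, outside 67–73°C ✗; length 25 ✓ — fails.
Primer 2 (25 nt, A=7 T=10 G=2 C=6): Tm = 2·17 + 4·8 = 66°C, outside 67–73°C ✗; length 25 ✓ — fails.
Primer 3 (22 nt, A=2 T=9 G=7 C=4): Tm = 2·11 + 4·11 = 66°C, outside 67–73°C ✗; length 22, outside 24–27 ✗ — fails.
Primer 4 (27 nt, A=13 T=3 G=6 C=5): Tm = 2·16 + 4·11 = 76°C, outside 67–73°C ✗; length 27 ✓ — fails.
Primer 5 (23 nt, A=8 T=4 G=5 C=6): Tm = 2·12 + 4·11 = 68°C ✓; length 23, outside 24–27 ✗ — fails.

None of the candidates satisfy all criteria.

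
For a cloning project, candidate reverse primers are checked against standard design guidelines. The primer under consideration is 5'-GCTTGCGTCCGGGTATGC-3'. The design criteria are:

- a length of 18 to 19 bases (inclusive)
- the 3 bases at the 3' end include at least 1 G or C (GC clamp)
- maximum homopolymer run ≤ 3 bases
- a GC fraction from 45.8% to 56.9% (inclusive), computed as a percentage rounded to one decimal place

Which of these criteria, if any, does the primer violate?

Base counts: A=1, T=5, G=7, C=5 (length 18).
length: length 18 ✓
GC clamp: 3' end TGC has 2 G/C ✓
homopolymer run: longest run = 3 ✓
GC content: GC 12/18 = 66.7%, outside 45.8–56.9% ✗

Fails: GC content.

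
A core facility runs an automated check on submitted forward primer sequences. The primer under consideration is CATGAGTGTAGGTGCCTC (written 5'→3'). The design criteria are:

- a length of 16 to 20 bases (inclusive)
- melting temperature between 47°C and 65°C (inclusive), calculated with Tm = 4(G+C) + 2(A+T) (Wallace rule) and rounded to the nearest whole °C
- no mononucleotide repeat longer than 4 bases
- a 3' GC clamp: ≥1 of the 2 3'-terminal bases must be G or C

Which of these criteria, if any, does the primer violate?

Base counts: A=3, T=5, G=6, C=4 (length 18).
length: length 18 ✓
Tm: Tm = 2·8 + 4·10 = 56°C ✓
homopolymer run: longest run = 2 ✓
GC clamp: 3' end TC has 1 G/C ✓

Meets all criteria.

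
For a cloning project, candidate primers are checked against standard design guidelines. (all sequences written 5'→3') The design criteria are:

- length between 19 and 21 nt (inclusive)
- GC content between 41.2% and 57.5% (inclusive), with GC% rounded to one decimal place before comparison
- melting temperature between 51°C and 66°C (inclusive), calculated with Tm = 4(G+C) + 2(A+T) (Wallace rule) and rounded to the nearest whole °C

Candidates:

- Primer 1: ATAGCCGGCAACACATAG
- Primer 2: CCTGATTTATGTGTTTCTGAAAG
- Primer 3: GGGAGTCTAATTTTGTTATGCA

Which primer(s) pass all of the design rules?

None of the candidates satisfy all criteria.

Primer 1 (18 nt, A=7 T=2 G=4 C=5): length 18, outside 19–21 ✗; GC 9/18 = 50.0% ✓; Tm = 2·9 + 4·9 = 54°C ✓ — fails.
Primer 2 (23 nt, A=5 T=10 G=5 C=3): length 23, outside 19–21 ✗; GC 8/23 = 34.8%, outside 41.2–57.5% ✗; Tm = 2·15 + 4·8 = 62°C ✓ — fails.
Primer 3 (22 nt, A=5 T=9 G=6 C=2): length 22, outside 19–21 ✗; GC 8/22 = 36.4%, outside 41.2–57.5% ✗; Tm = 2·14 + 4·8 = 60°C ✓ — fails.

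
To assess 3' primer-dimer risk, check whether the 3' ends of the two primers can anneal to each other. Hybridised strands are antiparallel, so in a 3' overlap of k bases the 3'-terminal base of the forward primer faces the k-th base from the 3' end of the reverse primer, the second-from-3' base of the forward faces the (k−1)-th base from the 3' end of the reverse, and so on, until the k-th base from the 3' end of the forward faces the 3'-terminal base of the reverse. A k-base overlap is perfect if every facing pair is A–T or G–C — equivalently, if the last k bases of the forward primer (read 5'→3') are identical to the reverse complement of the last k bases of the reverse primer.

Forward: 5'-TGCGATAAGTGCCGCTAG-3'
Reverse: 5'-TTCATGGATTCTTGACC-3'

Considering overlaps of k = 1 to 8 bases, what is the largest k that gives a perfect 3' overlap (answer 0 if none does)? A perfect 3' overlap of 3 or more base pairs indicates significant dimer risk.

Last 8 bases (5'→3') — forward …GCCGCTAG, reverse …TCTTGACC.
Reverse complement of the reverse primer's last 8 bases: GGTCAAGA; its first k bases are the reverse complement of the reverse primer's last k bases, so a perfect k-base overlap needs the forward primer's last k bases to equal them.
Comparing (forward last k vs required): k=1: G vs G ✓; k=2: AG vs GG ✗; k=3: TAG vs GGT ✗; k=4: CTAG vs GGTC ✗; k=5: GCTAG vs GGTCA ✗; k=6: CGCTAG vs GGTCAA ✗; k=7: CCGCTAG vs GGTCAAG ✗; k=8: GCCGCTAG vs GGTCAAGA ✗.
Only k = 1 is perfect, so the longest perfect 3' overlap is 1.

Longest perfect overlap: 1 complementary base pair; below the dimer-risk threshold (threshold 3).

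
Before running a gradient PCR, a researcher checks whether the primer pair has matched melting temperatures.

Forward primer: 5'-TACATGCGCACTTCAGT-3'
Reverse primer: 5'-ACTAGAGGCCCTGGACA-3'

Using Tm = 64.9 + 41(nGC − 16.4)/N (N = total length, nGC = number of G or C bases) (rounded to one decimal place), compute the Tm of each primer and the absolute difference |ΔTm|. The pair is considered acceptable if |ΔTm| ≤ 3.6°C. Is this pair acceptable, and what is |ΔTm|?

|ΔTm| = 4.9°C; the pair is not acceptable.

Forward: G+C = 8, N = 17 → Tm = 64.9 + 41·(8 − 16.4)/17 = 44.6°C.
Reverse: G+C = 10, N = 17 → Tm = 64.9 + 41·(10 − 16.4)/17 = 49.5°C.
|ΔTm| = |44.6 − 49.5| = 4.9°C, > 3.6°C.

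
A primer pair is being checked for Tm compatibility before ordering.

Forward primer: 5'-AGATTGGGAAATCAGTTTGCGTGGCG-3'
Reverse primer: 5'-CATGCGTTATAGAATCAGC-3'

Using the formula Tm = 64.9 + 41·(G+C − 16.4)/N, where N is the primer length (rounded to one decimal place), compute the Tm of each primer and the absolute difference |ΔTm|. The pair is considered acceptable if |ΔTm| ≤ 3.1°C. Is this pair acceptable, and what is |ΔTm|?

Forward: G+C = 13, N = 26 → Tm = 64.9 + 41·(13 − 16.4)/26 = 59.5°C.
Reverse: G+C = 8, N = 19 → Tm = 64.9 + 41·(8 − 16.4)/19 = 46.8°C.
|ΔTm| = |59.5 − 46.8| = 12.7°C, > 3.1°C.

|ΔTm| = 12.7°C; the pair is not acceptable.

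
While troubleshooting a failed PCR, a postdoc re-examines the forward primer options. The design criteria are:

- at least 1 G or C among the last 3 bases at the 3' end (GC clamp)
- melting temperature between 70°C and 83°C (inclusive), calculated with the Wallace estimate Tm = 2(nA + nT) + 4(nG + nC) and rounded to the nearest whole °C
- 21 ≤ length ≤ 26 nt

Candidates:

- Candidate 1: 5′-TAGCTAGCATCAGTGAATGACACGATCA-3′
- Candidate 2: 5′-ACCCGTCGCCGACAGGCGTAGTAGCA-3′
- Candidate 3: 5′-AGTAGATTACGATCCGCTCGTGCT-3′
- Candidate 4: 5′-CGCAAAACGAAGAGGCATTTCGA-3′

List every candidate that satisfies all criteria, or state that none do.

Candidate 1 (28 nt, A=10 T=6 G=6 C=6): 3' end TCA has 1 G/C ✓; Tm = 2·16 + 4·12 = 80°C ✓; length 28, outside 21–26 ✗ — fails.
Candidate 2 (26 nt, A=6 T=3 G=8 C=9): 3' end GCA has 2 G/C ✓; Tm = 2·9 + 4·17 = 86°C, outside 70–83°C ✗; length 26 ✓ — fails.
Candidate 3 (24 nt, A=5 T=7 G=6 C=6): 3' end GCT has 2 G/C ✓; Tm = 2·12 + 4·12 = 72°C ✓; length 24 ✓ — passes.
Candidate 4 (23 nt, A=9 T=3 G=6 C=5): 3' end CGA has 2 G/C ✓; Tm = 2·12 + 4·11 = 68°C, outside 70–83°C ✗; length 23 ✓ — fails.

Candidate 3 only.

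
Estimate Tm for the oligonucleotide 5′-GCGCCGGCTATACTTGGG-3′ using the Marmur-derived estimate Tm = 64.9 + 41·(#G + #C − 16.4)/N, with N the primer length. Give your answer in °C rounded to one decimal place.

54.9°C

Base counts: A=2, T=4, G=7, C=5; G+C = 12, N = 18.
Tm = 64.9 + 41·(12 − 16.4)/18 = 64.9 + -180.40/18 = 54.9°C.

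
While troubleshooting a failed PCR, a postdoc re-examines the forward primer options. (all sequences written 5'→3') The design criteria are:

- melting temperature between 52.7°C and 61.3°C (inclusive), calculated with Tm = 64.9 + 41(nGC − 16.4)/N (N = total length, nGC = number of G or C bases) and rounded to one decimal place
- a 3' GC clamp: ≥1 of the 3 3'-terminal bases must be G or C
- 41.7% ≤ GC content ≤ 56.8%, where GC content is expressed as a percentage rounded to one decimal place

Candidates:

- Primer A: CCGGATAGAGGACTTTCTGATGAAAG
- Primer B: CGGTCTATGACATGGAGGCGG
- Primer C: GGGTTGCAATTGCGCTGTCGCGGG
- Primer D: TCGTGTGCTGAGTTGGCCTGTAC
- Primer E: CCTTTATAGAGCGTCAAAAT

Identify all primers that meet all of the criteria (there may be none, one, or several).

Primer A and Primer D.

Primer A (26 nt, A=8 T=6 G=8 C=4): Tm = 64.9 + 41·(12 − 16.4)/26 = 58.0°C ✓; 3' end AAG has 1 G/C ✓; GC 12/26 = 46.2% ✓ — passes.
Primer B (21 nt, A=4 T=4 G=9 C=4): Tm = 64.9 + 41·(13 − 16.4)/21 = 58.3°C ✓; 3' end CGG has 3 G/C ✓; GC 13/21 = 61.9%, outside 41.7–56.8% ✗ — fails.
Primer C (24 nt, A=2 T=6 G=11 C=5): Tm = 64.9 + 41·(16 − 16.4)/24 = 64.2°C, outside 52.7–61.3°C ✗; 3' end GGG has 3 G/C ✓; GC 16/24 = 66.7%, outside 41.7–56.8% ✗ — fails.
Primer D (23 nt, A=2 T=8 G=8 C=5): Tm = 64.9 + 41·(13 − 16.4)/23 = 58.8°C ✓; 3' end TAC has 1 G/C ✓; GC 13/23 = 56.5% ✓ — passes.
Primer E (20 nt, A=7 T=6 G=3 C=4): Tm = 64.9 + 41·(7 − 16.4)/20 = 45.6°C, outside 52.7–61.3°C ✗; 3' end AAT has 0 G/C, need ≥1 ✗; GC 7/20 = 35.0%, outside 41.7–56.8% ✗ — fails.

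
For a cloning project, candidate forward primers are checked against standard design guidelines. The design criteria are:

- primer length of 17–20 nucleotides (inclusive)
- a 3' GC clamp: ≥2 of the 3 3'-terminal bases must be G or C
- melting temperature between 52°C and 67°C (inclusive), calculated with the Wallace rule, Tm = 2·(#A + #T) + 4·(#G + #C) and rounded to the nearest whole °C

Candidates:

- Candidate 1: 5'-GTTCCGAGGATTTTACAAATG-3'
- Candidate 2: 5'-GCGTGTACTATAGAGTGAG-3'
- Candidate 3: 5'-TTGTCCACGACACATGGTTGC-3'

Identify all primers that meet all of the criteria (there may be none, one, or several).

Candidate 2 only.

Candidate 1 (21 nt, A=6 T=7 G=5 C=3): length 21, outside 17–20 ✗; 3' end ATG has 1 G/C, need ≥2 ✗; Tm = 2·13 + 4·8 = 58°C ✓ — fails.
Candidate 2 (19 nt, A=5 T=5 G=7 C=2): length 19 ✓; 3' end GAG has 2 G/C ✓; Tm = 2·10 + 4·9 = 56°C ✓ — passes.
Candidate 3 (21 nt, A=4 T=6 G=5 C=6): length 21, outside 17–20 ✗; 3' end TGC has 2 G/C ✓; Tm = 2·10 + 4·11 = 64°C ✓ — fails.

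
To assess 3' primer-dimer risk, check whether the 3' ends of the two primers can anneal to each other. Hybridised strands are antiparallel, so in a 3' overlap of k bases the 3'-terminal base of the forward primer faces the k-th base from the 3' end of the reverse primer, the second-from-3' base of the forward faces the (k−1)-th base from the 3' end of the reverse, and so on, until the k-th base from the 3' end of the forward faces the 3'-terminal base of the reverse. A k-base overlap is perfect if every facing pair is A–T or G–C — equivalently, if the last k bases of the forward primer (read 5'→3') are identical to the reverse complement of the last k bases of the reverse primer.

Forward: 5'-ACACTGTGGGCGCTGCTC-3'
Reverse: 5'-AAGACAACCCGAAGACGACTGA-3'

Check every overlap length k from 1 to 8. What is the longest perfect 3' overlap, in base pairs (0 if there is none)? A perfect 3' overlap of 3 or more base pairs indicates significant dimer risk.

Longest perfect overlap: 2 complementary base pairs; below the dimer-risk threshold (threshold 3).

Last 8 bases (5'→3') — forward …CGCTGCTC, reverse …ACGACTGA.
Reverse complement of the reverse primer's last 8 bases: TCAGTCGT; its first k bases are the reverse complement of the reverse primer's last k bases, so a perfect k-base overlap needs the forward primer's last k bases to equal them.
Comparing (forward last k vs required): k=1: C vs T ✗; k=2: TC vs TC ✓; k=3: CTC vs TCA ✗; k=4: GCTC vs TCAG ✗; k=5: TGCTC vs TCAGT ✗; k=6: CTGCTC vs TCAGTC ✗; k=7: GCTGCTC vs TCAGTCG ✗; k=8: CGCTGCTC vs TCAGTCGT ✗.
Only k = 2 is perfect, so the longest perfect 3' overlap is 2.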